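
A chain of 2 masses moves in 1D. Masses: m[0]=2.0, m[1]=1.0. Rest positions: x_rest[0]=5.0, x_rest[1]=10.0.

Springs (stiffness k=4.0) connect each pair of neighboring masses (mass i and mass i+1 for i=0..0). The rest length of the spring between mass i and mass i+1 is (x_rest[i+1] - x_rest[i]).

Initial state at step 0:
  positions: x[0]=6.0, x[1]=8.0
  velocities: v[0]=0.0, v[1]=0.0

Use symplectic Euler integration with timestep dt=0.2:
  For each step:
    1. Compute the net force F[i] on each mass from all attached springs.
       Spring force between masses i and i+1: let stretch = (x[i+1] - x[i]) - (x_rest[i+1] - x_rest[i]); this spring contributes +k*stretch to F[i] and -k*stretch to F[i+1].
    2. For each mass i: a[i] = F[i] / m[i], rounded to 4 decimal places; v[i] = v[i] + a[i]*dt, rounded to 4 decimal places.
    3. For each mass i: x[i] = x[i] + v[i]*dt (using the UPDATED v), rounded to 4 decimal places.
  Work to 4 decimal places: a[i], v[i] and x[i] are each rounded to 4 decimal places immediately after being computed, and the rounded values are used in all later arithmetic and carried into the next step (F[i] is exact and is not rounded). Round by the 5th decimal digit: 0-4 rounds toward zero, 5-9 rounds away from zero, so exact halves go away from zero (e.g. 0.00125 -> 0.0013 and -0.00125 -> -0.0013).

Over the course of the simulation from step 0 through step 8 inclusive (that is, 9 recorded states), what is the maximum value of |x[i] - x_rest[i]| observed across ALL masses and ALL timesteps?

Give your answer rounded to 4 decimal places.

Step 0: x=[6.0000 8.0000] v=[0.0000 0.0000]
Step 1: x=[5.7600 8.4800] v=[-1.2000 2.4000]
Step 2: x=[5.3376 9.3248] v=[-2.1120 4.2240]
Step 3: x=[4.8342 10.3316] v=[-2.5171 5.0342]
Step 4: x=[4.3706 11.2589] v=[-2.3181 4.6363]
Step 5: x=[4.0580 11.8840] v=[-1.5628 3.1257]
Step 6: x=[3.9715 12.0570] v=[-0.4324 0.8649]
Step 7: x=[4.1319 11.7363] v=[0.8018 -1.6035]
Step 8: x=[4.5006 10.9989] v=[1.8436 -3.6870]
Max displacement = 2.0570

Answer: 2.0570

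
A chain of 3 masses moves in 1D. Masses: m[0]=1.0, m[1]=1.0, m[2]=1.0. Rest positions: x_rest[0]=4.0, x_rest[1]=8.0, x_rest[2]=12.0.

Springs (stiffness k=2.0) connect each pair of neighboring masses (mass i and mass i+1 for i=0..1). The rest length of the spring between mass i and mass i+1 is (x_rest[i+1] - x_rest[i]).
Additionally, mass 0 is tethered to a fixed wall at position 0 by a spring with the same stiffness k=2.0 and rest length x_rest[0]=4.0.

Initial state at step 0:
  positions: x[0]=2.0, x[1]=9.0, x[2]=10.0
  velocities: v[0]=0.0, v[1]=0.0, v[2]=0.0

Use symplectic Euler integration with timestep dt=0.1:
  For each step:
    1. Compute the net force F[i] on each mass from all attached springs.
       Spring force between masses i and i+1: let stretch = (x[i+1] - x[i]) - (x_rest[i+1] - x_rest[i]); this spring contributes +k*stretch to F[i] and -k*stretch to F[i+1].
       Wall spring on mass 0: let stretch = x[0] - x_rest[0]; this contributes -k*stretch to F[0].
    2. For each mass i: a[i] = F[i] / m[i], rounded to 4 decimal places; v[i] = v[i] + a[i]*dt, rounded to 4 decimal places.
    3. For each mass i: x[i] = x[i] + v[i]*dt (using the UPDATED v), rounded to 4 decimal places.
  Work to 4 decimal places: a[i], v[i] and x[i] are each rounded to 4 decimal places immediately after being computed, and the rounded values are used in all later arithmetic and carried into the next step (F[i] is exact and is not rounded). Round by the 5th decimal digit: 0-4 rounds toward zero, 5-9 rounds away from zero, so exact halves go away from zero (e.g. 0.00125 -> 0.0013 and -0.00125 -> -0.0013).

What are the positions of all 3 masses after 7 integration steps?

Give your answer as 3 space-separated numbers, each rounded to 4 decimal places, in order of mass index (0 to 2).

Answer: 4.0766 6.5442 11.2728

Derivation:
Step 0: x=[2.0000 9.0000 10.0000] v=[0.0000 0.0000 0.0000]
Step 1: x=[2.1000 8.8800 10.0600] v=[1.0000 -1.2000 0.6000]
Step 2: x=[2.2936 8.6480 10.1764] v=[1.9360 -2.3200 1.1640]
Step 3: x=[2.5684 8.3195 10.3422] v=[2.7482 -3.2852 1.6583]
Step 4: x=[2.9069 7.9164 10.5476] v=[3.3847 -4.0309 2.0538]
Step 5: x=[3.2874 7.4657 10.7804] v=[3.8052 -4.5066 2.3276]
Step 6: x=[3.6857 6.9978 11.0269] v=[3.9834 -4.6793 2.4647]
Step 7: x=[4.0766 6.5442 11.2728] v=[3.9087 -4.5359 2.4589]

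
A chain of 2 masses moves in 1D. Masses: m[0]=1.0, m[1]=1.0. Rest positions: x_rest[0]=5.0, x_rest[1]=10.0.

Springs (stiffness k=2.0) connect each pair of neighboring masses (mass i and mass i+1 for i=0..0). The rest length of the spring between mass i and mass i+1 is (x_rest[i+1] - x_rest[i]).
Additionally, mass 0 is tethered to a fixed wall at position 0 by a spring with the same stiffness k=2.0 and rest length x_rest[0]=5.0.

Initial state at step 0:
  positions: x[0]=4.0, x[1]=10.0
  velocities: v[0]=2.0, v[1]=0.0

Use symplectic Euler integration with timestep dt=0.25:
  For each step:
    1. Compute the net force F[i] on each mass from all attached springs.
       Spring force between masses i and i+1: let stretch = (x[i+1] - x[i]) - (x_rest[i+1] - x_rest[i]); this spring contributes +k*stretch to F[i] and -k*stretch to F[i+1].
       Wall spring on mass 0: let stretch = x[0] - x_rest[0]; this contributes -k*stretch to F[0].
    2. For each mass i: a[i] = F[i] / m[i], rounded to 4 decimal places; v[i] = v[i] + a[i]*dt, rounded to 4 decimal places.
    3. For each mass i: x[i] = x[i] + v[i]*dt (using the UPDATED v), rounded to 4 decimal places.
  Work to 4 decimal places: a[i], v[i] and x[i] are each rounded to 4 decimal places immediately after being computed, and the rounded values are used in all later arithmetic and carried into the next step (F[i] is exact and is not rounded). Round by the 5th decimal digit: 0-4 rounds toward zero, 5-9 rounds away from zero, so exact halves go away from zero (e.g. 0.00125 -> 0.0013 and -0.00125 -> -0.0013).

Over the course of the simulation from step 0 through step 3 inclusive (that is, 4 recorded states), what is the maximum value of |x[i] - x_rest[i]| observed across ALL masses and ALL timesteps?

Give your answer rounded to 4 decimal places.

Answer: 1.1739

Derivation:
Step 0: x=[4.0000 10.0000] v=[2.0000 0.0000]
Step 1: x=[4.7500 9.8750] v=[3.0000 -0.5000]
Step 2: x=[5.5469 9.7344] v=[3.1875 -0.5625]
Step 3: x=[6.1739 9.6953] v=[2.5078 -0.1563]
Max displacement = 1.1739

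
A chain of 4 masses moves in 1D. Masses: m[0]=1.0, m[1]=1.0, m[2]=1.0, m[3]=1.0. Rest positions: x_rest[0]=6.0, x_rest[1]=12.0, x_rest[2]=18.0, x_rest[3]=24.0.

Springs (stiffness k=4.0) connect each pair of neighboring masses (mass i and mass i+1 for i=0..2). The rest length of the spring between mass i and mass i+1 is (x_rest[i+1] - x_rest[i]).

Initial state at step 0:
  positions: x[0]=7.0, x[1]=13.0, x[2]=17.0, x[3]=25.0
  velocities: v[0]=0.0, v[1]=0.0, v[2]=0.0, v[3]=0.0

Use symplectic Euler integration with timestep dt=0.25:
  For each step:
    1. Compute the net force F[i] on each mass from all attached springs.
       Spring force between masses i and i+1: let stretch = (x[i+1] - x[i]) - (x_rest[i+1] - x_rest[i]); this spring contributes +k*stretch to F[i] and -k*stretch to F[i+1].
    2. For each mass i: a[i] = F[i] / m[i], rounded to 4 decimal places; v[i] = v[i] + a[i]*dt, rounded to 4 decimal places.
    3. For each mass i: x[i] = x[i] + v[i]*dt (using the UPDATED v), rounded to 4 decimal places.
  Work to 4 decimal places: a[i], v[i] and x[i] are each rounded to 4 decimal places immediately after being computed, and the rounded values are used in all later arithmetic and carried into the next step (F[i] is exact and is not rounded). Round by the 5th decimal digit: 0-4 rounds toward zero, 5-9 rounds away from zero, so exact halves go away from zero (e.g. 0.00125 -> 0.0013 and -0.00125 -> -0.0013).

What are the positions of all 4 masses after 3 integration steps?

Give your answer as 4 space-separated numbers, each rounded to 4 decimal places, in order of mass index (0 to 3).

Answer: 6.5313 12.0313 19.8438 23.5938

Derivation:
Step 0: x=[7.0000 13.0000 17.0000 25.0000] v=[0.0000 0.0000 0.0000 0.0000]
Step 1: x=[7.0000 12.5000 18.0000 24.5000] v=[0.0000 -2.0000 4.0000 -2.0000]
Step 2: x=[6.8750 12.0000 19.2500 23.8750] v=[-0.5000 -2.0000 5.0000 -2.5000]
Step 3: x=[6.5313 12.0313 19.8438 23.5938] v=[-1.3750 0.1250 2.3750 -1.1250]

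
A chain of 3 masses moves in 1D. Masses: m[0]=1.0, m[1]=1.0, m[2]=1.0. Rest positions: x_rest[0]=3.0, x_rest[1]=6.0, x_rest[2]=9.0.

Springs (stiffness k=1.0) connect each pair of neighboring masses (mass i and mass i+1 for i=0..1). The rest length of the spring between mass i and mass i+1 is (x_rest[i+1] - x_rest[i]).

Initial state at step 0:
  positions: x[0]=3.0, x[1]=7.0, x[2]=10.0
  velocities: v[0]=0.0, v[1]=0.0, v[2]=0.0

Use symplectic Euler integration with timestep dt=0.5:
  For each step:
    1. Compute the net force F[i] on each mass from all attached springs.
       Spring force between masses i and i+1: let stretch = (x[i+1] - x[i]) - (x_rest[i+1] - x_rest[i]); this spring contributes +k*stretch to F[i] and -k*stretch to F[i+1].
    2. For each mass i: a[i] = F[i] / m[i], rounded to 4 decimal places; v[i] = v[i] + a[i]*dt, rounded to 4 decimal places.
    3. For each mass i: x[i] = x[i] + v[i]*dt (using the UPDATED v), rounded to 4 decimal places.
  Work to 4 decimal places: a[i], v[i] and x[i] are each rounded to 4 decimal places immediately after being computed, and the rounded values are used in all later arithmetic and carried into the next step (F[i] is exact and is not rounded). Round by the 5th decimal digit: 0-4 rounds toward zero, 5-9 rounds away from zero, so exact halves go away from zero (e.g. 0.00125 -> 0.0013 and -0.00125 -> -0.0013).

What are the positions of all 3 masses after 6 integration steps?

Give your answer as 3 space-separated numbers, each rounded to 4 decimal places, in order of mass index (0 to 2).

Answer: 4.0123 6.9979 8.9900

Derivation:
Step 0: x=[3.0000 7.0000 10.0000] v=[0.0000 0.0000 0.0000]
Step 1: x=[3.2500 6.7500 10.0000] v=[0.5000 -0.5000 0.0000]
Step 2: x=[3.6250 6.4375 9.9375] v=[0.7500 -0.6250 -0.1250]
Step 3: x=[3.9532 6.2969 9.7500] v=[0.6563 -0.2813 -0.3750]
Step 4: x=[4.1173 6.4336 9.4492] v=[0.3282 0.2734 -0.6016]
Step 5: x=[4.1105 6.7452 9.1445] v=[-0.0137 0.6231 -0.6094]
Step 6: x=[4.0123 6.9979 8.9900] v=[-0.1964 0.5054 -0.3091]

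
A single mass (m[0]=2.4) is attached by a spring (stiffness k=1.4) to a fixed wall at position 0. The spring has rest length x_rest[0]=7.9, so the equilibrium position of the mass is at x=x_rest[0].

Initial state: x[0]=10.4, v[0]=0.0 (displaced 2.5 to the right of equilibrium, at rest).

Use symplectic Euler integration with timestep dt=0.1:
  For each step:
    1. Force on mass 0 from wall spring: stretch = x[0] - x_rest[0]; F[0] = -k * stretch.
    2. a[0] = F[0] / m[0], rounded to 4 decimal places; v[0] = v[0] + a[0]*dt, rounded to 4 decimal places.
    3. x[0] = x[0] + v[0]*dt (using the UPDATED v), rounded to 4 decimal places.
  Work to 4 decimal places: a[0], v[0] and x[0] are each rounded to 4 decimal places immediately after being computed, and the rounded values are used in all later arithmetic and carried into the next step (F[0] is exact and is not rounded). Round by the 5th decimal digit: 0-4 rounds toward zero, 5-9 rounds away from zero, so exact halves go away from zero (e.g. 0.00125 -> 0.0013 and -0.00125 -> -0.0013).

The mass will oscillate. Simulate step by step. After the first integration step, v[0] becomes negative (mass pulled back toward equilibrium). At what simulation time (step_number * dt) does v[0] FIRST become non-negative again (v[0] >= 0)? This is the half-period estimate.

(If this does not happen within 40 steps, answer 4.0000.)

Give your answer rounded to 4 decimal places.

Step 0: x=[10.4000] v=[0.0000]
Step 1: x=[10.3854] v=[-0.1458]
Step 2: x=[10.3563] v=[-0.2908]
Step 3: x=[10.3129] v=[-0.4341]
Step 4: x=[10.2554] v=[-0.5749]
Step 5: x=[10.1842] v=[-0.7123]
Step 6: x=[10.0996] v=[-0.8456]
Step 7: x=[10.0022] v=[-0.9739]
Step 8: x=[9.8926] v=[-1.0965]
Step 9: x=[9.7713] v=[-1.2127]
Step 10: x=[9.6391] v=[-1.3219]
Step 11: x=[9.4968] v=[-1.4234]
Step 12: x=[9.3451] v=[-1.5166]
Step 13: x=[9.1850] v=[-1.6009]
Step 14: x=[9.0174] v=[-1.6759]
Step 15: x=[8.8433] v=[-1.7411]
Step 16: x=[8.6637] v=[-1.7961]
Step 17: x=[8.4796] v=[-1.8407]
Step 18: x=[8.2922] v=[-1.8745]
Step 19: x=[8.1025] v=[-1.8974]
Step 20: x=[7.9116] v=[-1.9092]
Step 21: x=[7.7206] v=[-1.9099]
Step 22: x=[7.5307] v=[-1.8994]
Step 23: x=[7.3429] v=[-1.8779]
Step 24: x=[7.1584] v=[-1.8454]
Step 25: x=[6.9782] v=[-1.8021]
Step 26: x=[6.8034] v=[-1.7483]
Step 27: x=[6.6350] v=[-1.6843]
Step 28: x=[6.4740] v=[-1.6105]
Step 29: x=[6.3213] v=[-1.5273]
Step 30: x=[6.1778] v=[-1.4352]
Step 31: x=[6.0443] v=[-1.3347]
Step 32: x=[5.9217] v=[-1.2265]
Step 33: x=[5.8106] v=[-1.1111]
Step 34: x=[5.7117] v=[-0.9892]
Step 35: x=[5.6255] v=[-0.8616]
Step 36: x=[5.5526] v=[-0.7289]
Step 37: x=[5.4934] v=[-0.5920]
Step 38: x=[5.4482] v=[-0.4516]
Step 39: x=[5.4173] v=[-0.3086]
Step 40: x=[5.4009] v=[-0.1638]
v[0] did not become non-negative within 40 steps; using fallback time=4.0000

Answer: 4.0000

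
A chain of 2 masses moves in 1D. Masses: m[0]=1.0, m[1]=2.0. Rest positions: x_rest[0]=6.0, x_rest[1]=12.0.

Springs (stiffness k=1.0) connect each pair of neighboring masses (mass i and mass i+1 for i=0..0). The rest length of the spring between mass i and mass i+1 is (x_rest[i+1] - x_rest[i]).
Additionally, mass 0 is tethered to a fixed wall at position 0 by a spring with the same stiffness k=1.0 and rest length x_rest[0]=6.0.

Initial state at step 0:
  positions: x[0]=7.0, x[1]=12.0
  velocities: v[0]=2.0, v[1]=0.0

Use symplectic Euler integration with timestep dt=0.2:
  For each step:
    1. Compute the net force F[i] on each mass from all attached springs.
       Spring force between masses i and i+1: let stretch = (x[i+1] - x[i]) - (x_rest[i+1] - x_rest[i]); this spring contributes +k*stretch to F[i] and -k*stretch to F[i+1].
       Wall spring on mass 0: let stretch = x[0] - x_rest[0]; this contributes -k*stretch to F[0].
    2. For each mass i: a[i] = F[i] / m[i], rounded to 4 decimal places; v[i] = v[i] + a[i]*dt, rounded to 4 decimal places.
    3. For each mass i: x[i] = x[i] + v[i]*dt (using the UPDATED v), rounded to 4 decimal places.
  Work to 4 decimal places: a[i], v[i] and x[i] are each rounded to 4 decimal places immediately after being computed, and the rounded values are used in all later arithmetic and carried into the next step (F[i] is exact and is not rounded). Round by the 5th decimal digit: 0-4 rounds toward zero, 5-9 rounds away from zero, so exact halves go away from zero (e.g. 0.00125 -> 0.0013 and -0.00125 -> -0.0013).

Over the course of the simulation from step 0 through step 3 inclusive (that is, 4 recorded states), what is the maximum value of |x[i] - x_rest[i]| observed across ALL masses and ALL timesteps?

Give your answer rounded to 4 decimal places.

Answer: 1.6302

Derivation:
Step 0: x=[7.0000 12.0000] v=[2.0000 0.0000]
Step 1: x=[7.3200 12.0200] v=[1.6000 0.1000]
Step 2: x=[7.5352 12.0660] v=[1.0760 0.2300]
Step 3: x=[7.6302 12.1414] v=[0.4751 0.3769]
Max displacement = 1.6302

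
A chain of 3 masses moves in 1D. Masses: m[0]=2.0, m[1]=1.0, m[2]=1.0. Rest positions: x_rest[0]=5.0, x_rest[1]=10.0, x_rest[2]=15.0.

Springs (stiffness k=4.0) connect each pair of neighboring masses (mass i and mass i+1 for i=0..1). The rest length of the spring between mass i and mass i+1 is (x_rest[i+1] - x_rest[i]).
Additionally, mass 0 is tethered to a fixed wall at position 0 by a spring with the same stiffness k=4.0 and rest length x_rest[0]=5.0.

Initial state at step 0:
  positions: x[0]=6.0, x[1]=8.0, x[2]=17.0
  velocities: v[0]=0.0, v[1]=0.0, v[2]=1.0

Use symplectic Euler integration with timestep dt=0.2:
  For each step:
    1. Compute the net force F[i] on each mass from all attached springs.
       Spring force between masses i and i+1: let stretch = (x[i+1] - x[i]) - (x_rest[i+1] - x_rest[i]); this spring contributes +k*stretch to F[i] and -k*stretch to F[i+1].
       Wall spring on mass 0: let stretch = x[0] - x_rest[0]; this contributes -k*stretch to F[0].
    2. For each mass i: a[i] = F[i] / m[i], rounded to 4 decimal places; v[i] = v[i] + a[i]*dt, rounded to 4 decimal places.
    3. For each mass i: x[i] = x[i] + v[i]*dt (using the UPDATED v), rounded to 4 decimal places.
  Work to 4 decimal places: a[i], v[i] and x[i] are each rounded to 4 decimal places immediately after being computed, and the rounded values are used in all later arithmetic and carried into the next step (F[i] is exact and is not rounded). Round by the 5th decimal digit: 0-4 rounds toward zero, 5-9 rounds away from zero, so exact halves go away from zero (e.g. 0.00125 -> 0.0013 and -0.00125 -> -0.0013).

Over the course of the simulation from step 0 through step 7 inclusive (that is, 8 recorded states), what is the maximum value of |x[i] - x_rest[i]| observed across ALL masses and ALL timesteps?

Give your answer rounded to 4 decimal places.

Answer: 3.2703

Derivation:
Step 0: x=[6.0000 8.0000 17.0000] v=[0.0000 0.0000 1.0000]
Step 1: x=[5.6800 9.1200 16.5600] v=[-1.6000 5.6000 -2.2000]
Step 2: x=[5.1808 10.8800 15.7296] v=[-2.4960 8.8000 -4.1520]
Step 3: x=[4.7231 12.5041 14.9233] v=[-2.2886 8.1203 -4.0317]
Step 4: x=[4.5100 13.2703 14.5299] v=[-1.0654 3.8309 -1.9671]
Step 5: x=[4.6369 12.8364 14.7349] v=[0.6347 -2.1697 1.0252]
Step 6: x=[5.0488 11.3943 15.4362] v=[2.0597 -7.2105 3.5064]
Step 7: x=[5.5645 9.5836 16.2908] v=[2.5784 -9.0534 4.2729]
Max displacement = 3.2703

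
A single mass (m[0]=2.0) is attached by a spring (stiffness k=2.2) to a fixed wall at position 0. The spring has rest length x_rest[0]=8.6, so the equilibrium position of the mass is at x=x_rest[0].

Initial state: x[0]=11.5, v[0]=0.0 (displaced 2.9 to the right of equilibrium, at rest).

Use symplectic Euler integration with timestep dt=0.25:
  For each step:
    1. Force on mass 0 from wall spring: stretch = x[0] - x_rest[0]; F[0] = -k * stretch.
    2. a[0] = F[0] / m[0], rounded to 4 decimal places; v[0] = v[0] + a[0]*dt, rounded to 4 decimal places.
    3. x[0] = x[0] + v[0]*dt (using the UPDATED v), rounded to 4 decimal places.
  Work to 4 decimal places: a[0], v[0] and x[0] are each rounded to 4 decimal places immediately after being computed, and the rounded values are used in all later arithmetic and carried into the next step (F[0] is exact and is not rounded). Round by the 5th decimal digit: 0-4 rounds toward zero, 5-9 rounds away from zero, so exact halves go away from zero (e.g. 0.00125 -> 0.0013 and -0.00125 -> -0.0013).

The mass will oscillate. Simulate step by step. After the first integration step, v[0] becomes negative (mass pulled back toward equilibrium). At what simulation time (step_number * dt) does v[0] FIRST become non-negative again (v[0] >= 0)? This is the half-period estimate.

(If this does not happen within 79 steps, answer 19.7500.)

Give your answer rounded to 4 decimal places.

Step 0: x=[11.5000] v=[0.0000]
Step 1: x=[11.3006] v=[-0.7975]
Step 2: x=[10.9156] v=[-1.5402]
Step 3: x=[10.3714] v=[-2.1770]
Step 4: x=[9.7054] v=[-2.6641]
Step 5: x=[8.9634] v=[-2.9681]
Step 6: x=[8.1964] v=[-3.0680]
Step 7: x=[7.4572] v=[-2.9570]
Step 8: x=[6.7965] v=[-2.6427]
Step 9: x=[6.2598] v=[-2.1467]
Step 10: x=[5.8840] v=[-1.5032]
Step 11: x=[5.6949] v=[-0.7563]
Step 12: x=[5.7056] v=[0.0426]
First v>=0 after going negative at step 12, time=3.0000

Answer: 3.0000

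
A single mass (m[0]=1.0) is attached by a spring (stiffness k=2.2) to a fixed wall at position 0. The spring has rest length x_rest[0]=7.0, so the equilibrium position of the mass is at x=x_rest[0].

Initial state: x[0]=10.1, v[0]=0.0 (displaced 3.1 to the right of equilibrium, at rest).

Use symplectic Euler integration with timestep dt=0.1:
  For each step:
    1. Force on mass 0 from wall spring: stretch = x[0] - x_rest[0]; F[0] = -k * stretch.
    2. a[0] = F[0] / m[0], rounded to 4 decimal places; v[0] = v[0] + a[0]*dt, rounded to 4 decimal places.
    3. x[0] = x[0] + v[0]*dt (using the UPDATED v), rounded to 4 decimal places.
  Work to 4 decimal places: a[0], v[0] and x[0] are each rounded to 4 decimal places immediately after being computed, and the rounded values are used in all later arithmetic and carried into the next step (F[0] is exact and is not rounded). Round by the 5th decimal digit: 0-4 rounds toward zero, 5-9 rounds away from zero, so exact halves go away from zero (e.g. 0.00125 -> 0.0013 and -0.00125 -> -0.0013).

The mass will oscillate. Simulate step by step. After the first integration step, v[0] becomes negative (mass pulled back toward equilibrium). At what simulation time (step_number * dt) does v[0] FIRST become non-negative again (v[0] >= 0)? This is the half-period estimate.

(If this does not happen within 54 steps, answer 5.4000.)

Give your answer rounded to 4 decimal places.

Step 0: x=[10.1000] v=[0.0000]
Step 1: x=[10.0318] v=[-0.6820]
Step 2: x=[9.8969] v=[-1.3490]
Step 3: x=[9.6983] v=[-1.9863]
Step 4: x=[9.4403] v=[-2.5799]
Step 5: x=[9.1286] v=[-3.1168]
Step 6: x=[8.7701] v=[-3.5851]
Step 7: x=[8.3727] v=[-3.9745]
Step 8: x=[7.9451] v=[-4.2765]
Step 9: x=[7.4967] v=[-4.4844]
Step 10: x=[7.0373] v=[-4.5937]
Step 11: x=[6.5771] v=[-4.6019]
Step 12: x=[6.1262] v=[-4.5089]
Step 13: x=[5.6945] v=[-4.3167]
Step 14: x=[5.2916] v=[-4.0295]
Step 15: x=[4.9262] v=[-3.6537]
Step 16: x=[4.6065] v=[-3.1975]
Step 17: x=[4.3394] v=[-2.6709]
Step 18: x=[4.1308] v=[-2.0856]
Step 19: x=[3.9854] v=[-1.4544]
Step 20: x=[3.9063] v=[-0.7912]
Step 21: x=[3.8952] v=[-0.1106]
Step 22: x=[3.9525] v=[0.5725]
First v>=0 after going negative at step 22, time=2.2000

Answer: 2.2000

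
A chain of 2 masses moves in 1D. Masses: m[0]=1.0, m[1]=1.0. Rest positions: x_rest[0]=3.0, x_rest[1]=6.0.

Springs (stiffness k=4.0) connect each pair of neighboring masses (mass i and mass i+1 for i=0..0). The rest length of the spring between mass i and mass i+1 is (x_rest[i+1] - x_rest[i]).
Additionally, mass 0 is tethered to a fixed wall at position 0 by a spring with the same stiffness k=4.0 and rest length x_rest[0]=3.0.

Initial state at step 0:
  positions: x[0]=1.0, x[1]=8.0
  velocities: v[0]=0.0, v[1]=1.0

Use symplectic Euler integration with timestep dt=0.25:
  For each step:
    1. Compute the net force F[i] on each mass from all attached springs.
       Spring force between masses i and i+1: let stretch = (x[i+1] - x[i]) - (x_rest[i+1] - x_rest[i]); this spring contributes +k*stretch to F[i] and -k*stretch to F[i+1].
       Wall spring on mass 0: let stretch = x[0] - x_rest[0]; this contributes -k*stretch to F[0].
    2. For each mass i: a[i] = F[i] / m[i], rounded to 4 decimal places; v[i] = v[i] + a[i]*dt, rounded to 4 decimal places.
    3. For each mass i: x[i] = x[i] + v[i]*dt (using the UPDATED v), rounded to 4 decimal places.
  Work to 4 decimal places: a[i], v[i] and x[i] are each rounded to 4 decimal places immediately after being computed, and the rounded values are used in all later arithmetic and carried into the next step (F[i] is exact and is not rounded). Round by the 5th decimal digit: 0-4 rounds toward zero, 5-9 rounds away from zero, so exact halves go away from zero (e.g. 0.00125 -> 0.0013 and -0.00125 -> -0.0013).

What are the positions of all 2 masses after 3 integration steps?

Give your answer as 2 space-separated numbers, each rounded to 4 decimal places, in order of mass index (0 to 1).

Step 0: x=[1.0000 8.0000] v=[0.0000 1.0000]
Step 1: x=[2.5000 7.2500] v=[6.0000 -3.0000]
Step 2: x=[4.5625 6.0625] v=[8.2500 -4.7500]
Step 3: x=[5.8594 5.2500] v=[5.1875 -3.2500]

Answer: 5.8594 5.2500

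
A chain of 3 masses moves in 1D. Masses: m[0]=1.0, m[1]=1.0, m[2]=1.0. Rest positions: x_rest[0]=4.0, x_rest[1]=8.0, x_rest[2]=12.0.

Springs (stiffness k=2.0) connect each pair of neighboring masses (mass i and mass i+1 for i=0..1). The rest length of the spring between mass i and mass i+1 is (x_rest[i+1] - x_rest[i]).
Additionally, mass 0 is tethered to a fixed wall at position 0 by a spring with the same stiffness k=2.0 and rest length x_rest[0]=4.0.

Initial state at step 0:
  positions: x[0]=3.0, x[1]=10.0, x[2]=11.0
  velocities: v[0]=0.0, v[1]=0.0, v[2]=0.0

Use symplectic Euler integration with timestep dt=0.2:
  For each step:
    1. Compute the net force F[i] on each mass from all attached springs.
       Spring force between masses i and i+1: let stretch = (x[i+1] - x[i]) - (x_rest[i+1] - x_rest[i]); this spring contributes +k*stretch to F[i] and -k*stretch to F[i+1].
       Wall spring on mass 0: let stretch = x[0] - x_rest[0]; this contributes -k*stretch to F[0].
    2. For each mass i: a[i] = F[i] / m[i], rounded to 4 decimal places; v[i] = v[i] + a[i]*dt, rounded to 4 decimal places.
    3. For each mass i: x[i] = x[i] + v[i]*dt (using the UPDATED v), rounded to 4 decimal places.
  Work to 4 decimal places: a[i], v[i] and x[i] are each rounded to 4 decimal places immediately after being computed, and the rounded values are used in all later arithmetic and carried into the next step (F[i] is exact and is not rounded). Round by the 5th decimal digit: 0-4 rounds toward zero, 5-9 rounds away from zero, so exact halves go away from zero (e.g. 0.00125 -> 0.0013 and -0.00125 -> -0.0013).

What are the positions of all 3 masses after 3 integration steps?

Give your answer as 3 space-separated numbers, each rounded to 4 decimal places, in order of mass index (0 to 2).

Answer: 4.4961 7.6968 12.1663

Derivation:
Step 0: x=[3.0000 10.0000 11.0000] v=[0.0000 0.0000 0.0000]
Step 1: x=[3.3200 9.5200 11.2400] v=[1.6000 -2.4000 1.2000]
Step 2: x=[3.8704 8.6816 11.6624] v=[2.7520 -4.1920 2.1120]
Step 3: x=[4.4961 7.6968 12.1663] v=[3.1283 -4.9242 2.5197]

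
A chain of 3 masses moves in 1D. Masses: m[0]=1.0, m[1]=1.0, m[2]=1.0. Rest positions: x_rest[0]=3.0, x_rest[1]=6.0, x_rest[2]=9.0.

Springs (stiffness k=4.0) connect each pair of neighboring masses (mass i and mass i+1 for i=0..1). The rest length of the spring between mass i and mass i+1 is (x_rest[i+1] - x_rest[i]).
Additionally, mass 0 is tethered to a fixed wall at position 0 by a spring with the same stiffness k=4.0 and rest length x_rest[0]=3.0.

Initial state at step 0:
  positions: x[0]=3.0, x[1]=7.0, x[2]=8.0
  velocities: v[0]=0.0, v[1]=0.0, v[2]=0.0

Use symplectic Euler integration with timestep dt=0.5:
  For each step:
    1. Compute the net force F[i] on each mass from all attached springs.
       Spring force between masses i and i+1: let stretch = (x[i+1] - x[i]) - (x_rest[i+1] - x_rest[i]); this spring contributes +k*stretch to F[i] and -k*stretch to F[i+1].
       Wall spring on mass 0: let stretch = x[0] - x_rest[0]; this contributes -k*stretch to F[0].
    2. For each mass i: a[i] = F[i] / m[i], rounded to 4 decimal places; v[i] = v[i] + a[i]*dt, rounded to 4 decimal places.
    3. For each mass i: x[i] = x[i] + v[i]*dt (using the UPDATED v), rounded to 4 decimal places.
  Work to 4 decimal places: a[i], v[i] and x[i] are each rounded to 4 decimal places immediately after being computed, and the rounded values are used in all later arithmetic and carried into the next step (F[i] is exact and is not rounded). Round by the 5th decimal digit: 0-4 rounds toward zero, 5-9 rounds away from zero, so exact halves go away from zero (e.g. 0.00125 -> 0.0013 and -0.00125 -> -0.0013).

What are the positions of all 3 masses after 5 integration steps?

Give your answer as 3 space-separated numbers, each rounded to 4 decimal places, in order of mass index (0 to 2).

Step 0: x=[3.0000 7.0000 8.0000] v=[0.0000 0.0000 0.0000]
Step 1: x=[4.0000 4.0000 10.0000] v=[2.0000 -6.0000 4.0000]
Step 2: x=[1.0000 7.0000 9.0000] v=[-6.0000 6.0000 -2.0000]
Step 3: x=[3.0000 6.0000 9.0000] v=[4.0000 -2.0000 0.0000]
Step 4: x=[5.0000 5.0000 9.0000] v=[4.0000 -2.0000 0.0000]
Step 5: x=[2.0000 8.0000 8.0000] v=[-6.0000 6.0000 -2.0000]

Answer: 2.0000 8.0000 8.0000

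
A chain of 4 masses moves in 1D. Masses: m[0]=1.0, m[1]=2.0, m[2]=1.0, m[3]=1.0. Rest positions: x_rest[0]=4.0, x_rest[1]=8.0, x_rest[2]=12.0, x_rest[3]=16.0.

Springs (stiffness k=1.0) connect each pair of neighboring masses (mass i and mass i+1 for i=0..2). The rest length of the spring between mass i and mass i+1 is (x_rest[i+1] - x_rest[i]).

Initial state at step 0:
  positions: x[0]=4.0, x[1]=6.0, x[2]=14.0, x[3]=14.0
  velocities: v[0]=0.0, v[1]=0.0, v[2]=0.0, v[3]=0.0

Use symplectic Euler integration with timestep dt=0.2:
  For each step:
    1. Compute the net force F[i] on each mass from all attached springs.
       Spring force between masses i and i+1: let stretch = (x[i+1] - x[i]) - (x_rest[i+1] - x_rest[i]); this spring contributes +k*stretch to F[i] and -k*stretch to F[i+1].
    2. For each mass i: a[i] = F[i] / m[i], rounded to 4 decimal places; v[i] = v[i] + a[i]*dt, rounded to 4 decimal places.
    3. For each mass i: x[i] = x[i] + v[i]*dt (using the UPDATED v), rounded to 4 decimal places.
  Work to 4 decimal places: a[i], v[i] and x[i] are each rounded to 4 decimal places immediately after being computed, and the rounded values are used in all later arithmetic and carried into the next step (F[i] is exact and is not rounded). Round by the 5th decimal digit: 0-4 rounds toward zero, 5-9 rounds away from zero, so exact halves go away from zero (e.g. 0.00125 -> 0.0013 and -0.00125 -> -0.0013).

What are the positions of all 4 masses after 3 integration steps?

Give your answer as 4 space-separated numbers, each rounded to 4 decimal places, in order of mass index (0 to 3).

Step 0: x=[4.0000 6.0000 14.0000 14.0000] v=[0.0000 0.0000 0.0000 0.0000]
Step 1: x=[3.9200 6.1200 13.6800 14.1600] v=[-0.4000 0.6000 -1.6000 0.8000]
Step 2: x=[3.7680 6.3472 13.0768 14.4608] v=[-0.7600 1.1360 -3.0160 1.5040]
Step 3: x=[3.5592 6.6574 12.2598 14.8662] v=[-1.0442 1.5510 -4.0851 2.0272]

Answer: 3.5592 6.6574 12.2598 14.8662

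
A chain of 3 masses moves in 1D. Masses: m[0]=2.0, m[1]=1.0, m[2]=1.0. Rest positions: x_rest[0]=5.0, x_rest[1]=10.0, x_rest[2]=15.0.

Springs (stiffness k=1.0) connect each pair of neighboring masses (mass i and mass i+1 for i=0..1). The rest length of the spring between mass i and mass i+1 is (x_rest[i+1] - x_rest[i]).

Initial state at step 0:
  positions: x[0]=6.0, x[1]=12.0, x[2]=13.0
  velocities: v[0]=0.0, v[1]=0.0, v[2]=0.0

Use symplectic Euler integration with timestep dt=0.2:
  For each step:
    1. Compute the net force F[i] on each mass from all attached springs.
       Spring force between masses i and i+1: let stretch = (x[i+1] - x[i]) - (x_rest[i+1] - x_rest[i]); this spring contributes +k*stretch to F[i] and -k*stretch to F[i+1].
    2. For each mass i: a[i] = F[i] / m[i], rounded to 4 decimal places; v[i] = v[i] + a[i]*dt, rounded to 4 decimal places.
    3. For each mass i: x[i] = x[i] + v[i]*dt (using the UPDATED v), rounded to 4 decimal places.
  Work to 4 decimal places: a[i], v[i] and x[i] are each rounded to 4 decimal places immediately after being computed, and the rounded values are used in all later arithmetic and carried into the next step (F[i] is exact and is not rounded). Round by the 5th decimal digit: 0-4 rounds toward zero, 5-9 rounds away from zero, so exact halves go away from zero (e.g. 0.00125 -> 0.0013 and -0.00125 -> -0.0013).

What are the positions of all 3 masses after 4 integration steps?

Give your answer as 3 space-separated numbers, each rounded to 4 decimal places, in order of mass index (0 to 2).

Step 0: x=[6.0000 12.0000 13.0000] v=[0.0000 0.0000 0.0000]
Step 1: x=[6.0200 11.8000 13.1600] v=[0.1000 -1.0000 0.8000]
Step 2: x=[6.0556 11.4232 13.4656] v=[0.1780 -1.8840 1.5280]
Step 3: x=[6.0986 10.9134 13.8895] v=[0.2148 -2.5490 2.1195]
Step 4: x=[6.1379 10.3301 14.3944] v=[0.1963 -2.9167 2.5243]

Answer: 6.1379 10.3301 14.3944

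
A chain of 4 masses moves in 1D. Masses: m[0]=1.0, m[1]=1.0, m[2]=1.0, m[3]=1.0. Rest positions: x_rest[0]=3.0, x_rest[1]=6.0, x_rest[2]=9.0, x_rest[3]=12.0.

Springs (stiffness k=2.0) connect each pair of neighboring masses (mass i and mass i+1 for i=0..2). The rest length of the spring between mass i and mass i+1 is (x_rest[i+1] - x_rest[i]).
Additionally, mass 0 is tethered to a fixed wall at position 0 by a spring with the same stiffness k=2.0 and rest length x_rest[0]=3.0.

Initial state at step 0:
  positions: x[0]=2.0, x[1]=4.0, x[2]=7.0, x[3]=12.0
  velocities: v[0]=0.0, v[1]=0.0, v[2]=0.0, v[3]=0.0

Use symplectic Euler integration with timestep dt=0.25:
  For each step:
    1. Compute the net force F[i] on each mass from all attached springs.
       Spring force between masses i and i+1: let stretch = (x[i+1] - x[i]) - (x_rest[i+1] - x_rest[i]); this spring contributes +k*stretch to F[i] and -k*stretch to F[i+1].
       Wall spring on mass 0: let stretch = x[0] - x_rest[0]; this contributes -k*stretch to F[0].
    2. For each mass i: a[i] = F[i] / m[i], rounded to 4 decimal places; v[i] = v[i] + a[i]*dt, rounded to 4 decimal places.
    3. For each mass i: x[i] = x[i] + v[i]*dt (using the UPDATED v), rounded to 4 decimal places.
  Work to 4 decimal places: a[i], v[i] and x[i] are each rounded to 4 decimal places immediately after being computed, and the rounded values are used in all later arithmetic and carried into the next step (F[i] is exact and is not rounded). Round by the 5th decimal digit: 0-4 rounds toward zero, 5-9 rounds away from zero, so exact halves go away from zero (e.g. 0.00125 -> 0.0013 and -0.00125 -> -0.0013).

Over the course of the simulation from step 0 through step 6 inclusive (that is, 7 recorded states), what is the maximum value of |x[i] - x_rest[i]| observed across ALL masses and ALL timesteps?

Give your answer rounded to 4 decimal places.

Answer: 2.1196

Derivation:
Step 0: x=[2.0000 4.0000 7.0000 12.0000] v=[0.0000 0.0000 0.0000 0.0000]
Step 1: x=[2.0000 4.1250 7.2500 11.7500] v=[0.0000 0.5000 1.0000 -1.0000]
Step 2: x=[2.0156 4.3750 7.6719 11.3125] v=[0.0625 1.0000 1.6875 -1.7500]
Step 3: x=[2.0742 4.7422 8.1368 10.7949] v=[0.2344 1.4688 1.8594 -2.0703]
Step 4: x=[2.2070 5.2002 8.5096 10.3201] v=[0.5313 1.8321 1.4912 -1.8994]
Step 5: x=[2.4381 5.6978 8.6951 9.9939] v=[0.9244 1.9902 0.7418 -1.3047]
Step 6: x=[2.7719 6.1626 8.6682 9.8804] v=[1.3352 1.8590 -0.1075 -0.4541]
Max displacement = 2.1196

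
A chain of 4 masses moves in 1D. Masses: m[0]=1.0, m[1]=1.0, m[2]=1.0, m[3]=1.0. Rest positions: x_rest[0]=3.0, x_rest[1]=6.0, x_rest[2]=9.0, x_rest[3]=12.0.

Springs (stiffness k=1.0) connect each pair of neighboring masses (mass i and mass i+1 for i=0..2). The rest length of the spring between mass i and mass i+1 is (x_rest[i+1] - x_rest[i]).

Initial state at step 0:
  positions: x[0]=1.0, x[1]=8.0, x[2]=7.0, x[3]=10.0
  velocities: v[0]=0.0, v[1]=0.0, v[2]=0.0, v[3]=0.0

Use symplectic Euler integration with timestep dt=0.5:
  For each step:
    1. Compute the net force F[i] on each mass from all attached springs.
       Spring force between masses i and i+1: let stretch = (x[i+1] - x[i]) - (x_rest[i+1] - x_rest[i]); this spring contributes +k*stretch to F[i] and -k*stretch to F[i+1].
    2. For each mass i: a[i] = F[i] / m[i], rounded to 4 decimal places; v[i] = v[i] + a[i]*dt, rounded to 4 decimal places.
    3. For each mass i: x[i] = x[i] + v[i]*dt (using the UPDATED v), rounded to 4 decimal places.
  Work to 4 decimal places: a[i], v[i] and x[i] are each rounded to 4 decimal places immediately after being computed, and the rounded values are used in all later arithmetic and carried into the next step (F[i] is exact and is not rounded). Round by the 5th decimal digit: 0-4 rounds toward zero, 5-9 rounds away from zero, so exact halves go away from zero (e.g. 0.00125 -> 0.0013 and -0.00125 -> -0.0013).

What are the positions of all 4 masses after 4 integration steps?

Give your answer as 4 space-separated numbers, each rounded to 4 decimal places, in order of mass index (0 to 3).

Step 0: x=[1.0000 8.0000 7.0000 10.0000] v=[0.0000 0.0000 0.0000 0.0000]
Step 1: x=[2.0000 6.0000 8.0000 10.0000] v=[2.0000 -4.0000 2.0000 0.0000]
Step 2: x=[3.2500 3.5000 9.0000 10.2500] v=[2.5000 -5.0000 2.0000 0.5000]
Step 3: x=[3.8125 2.3125 8.9375 10.9375] v=[1.1250 -2.3750 -0.1250 1.3750]
Step 4: x=[3.2500 3.1563 7.7188 11.8750] v=[-1.1250 1.6875 -2.4375 1.8750]

Answer: 3.2500 3.1563 7.7188 11.8750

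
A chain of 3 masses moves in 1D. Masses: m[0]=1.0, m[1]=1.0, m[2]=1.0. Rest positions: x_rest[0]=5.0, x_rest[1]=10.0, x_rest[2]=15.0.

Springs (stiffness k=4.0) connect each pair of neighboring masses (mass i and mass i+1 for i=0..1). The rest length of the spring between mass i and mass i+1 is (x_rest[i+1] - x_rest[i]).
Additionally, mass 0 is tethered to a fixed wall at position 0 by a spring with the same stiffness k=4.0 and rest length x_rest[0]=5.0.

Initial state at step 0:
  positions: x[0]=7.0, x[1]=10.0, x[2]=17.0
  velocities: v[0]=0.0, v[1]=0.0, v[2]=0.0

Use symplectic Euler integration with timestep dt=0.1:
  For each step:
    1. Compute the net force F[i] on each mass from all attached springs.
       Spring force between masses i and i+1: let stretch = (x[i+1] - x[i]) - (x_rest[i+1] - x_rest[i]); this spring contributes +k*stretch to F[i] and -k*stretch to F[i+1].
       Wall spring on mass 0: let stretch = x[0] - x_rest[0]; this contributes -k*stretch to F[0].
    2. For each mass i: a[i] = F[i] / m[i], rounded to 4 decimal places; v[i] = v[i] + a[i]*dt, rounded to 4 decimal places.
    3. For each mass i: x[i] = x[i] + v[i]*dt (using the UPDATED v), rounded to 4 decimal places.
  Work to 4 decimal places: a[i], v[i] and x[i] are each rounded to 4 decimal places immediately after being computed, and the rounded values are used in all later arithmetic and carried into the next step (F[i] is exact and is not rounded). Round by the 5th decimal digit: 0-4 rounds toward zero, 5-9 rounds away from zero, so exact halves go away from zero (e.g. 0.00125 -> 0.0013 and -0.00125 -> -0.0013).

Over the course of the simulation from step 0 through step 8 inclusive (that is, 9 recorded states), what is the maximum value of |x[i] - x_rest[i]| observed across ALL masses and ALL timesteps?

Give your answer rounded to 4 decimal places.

Answer: 2.2398

Derivation:
Step 0: x=[7.0000 10.0000 17.0000] v=[0.0000 0.0000 0.0000]
Step 1: x=[6.8400 10.1600 16.9200] v=[-1.6000 1.6000 -0.8000]
Step 2: x=[6.5392 10.4576 16.7696] v=[-3.0080 2.9760 -1.5040]
Step 3: x=[6.1336 10.8509 16.5667] v=[-4.0563 3.9334 -2.0288]
Step 4: x=[5.6713 11.2842 16.3352] v=[-4.6228 4.3328 -2.3151]
Step 5: x=[5.2067 11.6950 16.1017] v=[-4.6462 4.1080 -2.3355]
Step 6: x=[4.7933 12.0225 15.8919] v=[-4.1336 3.2754 -2.0982]
Step 7: x=[4.4774 12.2157 15.7273] v=[-3.1592 1.9315 -1.6460]
Step 8: x=[4.2919 12.2398 15.6222] v=[-1.8548 0.2408 -1.0506]
Max displacement = 2.2398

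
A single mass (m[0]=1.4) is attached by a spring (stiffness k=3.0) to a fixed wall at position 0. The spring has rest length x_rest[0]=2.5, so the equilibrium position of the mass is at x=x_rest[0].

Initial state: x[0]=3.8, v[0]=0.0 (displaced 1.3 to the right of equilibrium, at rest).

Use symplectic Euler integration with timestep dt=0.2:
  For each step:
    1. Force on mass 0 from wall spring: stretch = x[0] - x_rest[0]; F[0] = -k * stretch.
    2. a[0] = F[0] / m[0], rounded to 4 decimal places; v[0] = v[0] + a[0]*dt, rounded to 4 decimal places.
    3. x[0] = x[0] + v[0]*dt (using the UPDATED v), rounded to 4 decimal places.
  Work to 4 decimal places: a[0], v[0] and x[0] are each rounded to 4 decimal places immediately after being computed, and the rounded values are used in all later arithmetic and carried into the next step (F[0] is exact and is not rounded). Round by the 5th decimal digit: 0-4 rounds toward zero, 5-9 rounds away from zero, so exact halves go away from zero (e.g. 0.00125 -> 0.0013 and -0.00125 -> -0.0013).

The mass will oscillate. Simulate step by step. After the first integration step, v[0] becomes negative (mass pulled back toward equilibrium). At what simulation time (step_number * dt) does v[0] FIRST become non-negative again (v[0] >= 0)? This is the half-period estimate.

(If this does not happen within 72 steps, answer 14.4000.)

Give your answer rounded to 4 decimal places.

Answer: 2.2000

Derivation:
Step 0: x=[3.8000] v=[0.0000]
Step 1: x=[3.6886] v=[-0.5571]
Step 2: x=[3.4753] v=[-1.0665]
Step 3: x=[3.1784] v=[-1.4845]
Step 4: x=[2.8234] v=[-1.7752]
Step 5: x=[2.4406] v=[-1.9138]
Step 6: x=[2.0629] v=[-1.8883]
Step 7: x=[1.7227] v=[-1.7010]
Step 8: x=[1.4491] v=[-1.3679]
Step 9: x=[1.2656] v=[-0.9175]
Step 10: x=[1.1879] v=[-0.3885]
Step 11: x=[1.2227] v=[0.1738]
First v>=0 after going negative at step 11, time=2.2000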